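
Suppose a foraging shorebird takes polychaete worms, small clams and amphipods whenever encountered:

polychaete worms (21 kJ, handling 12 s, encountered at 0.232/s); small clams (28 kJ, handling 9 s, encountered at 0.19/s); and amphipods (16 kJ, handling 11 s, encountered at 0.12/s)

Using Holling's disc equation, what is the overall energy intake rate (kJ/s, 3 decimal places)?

1.778 kJ/s

R = Σλ_iE_i / (1 + Σλ_ih_i)
Numerator: 0.232×21 + 0.19×28 + 0.12×16 = 12.11
Denominator: 1 + 0.232×12 + 0.19×9 + 0.12×11 = 6.814
R = 12.11/6.814 = 1.778 kJ/s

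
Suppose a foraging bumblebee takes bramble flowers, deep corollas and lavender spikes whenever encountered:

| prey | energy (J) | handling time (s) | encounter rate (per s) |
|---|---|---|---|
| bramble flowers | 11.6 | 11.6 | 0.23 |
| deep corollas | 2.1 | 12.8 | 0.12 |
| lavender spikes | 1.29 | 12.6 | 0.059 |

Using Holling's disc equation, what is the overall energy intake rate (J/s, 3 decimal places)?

0.504 J/s

Energy encountered per unit search time: 0.23×11.6 + 0.12×2.1 + 0.059×1.29 = 2.996 J/s.
Handling time per unit search time: 0.23×11.6 + 0.12×12.8 + 0.059×12.6 = 4.947.
Rate = 2.996/(1 + 4.947) = 0.5038 J/s.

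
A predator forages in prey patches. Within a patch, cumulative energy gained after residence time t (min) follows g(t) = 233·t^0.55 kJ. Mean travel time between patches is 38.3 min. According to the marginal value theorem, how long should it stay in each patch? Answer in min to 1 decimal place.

46.8 min

By the marginal value theorem, leave when the instantaneous gain rate g'(t) equals the habitat-wide average g(t)/(T + t).
g'(t) = 0.55·233·t^-0.45. Setting 0.55·233·t^-0.45 = 233·t^0.55/(38.3+t) gives 0.55(38.3+t) = t, so 0.45·t = 0.55×38.3.
t* = 0.55×38.3/0.45 = 46.81 min.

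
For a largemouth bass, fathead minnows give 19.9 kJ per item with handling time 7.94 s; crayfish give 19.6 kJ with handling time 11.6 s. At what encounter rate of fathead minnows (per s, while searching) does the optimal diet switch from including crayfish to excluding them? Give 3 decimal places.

0.261 per s

At the threshold, the rate on fathead minnows alone equals the profitability of crayfish: λ·19.9/(1 + λ·7.94) = 19.6/11.6 = 1.69.
Rearranging, λ(19.9 − 1.69×7.94) = 1.69, so λ = 1.69/6.484 = 0.2606 per s.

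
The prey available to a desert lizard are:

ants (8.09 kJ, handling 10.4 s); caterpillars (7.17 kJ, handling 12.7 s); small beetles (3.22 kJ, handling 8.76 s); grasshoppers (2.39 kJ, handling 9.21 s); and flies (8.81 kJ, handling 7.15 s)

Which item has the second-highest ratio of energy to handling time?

ants

Profitability E/h (kJ/s): ants = 8.09/10.4 = 0.778, caterpillars = 7.17/12.7 = 0.565, small beetles = 3.22/8.76 = 0.368, grasshoppers = 2.39/9.21 = 0.26, flies = 8.81/7.15 = 1.23.
Ranked: flies > ants > caterpillars > small beetles > grasshoppers.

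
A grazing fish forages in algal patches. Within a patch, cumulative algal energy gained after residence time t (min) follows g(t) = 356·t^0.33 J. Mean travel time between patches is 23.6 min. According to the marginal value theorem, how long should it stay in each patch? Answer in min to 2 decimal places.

11.62 min

Maximise g(t)/(T+t): set derivative to zero → g'(t)(T+t) = g(t).
g'(t) = 0.33·356·t^-0.67. Setting 0.33·356·t^-0.67 = 356·t^0.33/(23.6+t) gives 0.33(23.6+t) = t, so 0.67·t = 0.33×23.6.
t* = 0.33×23.6/0.67 = 11.62 min.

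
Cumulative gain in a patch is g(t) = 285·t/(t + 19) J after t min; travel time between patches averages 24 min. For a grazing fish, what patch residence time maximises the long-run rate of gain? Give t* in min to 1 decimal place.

21.4 min

By the marginal value theorem, leave when the instantaneous gain rate g'(t) equals the habitat-wide average g(t)/(T + t).
g'(t) = 285·19/(t + 19)². Setting 285·19/(t+19)² = 285t/[(t+19)(24+t)] gives 19(24+t) = t(t+19), so t² = 19×24 = 456.
t* = √456 = 21.35 min.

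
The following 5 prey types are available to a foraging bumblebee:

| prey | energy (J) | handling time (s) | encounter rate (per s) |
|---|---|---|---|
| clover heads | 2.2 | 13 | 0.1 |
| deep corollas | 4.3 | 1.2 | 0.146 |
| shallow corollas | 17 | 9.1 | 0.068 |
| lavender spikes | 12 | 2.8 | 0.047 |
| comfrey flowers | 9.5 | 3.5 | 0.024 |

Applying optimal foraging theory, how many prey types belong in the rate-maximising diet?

4

Profitabilities (E/h, J/s): lavender spikes 4.29, deep corollas 3.58, comfrey flowers 2.71, shallow corollas 1.87, clover heads 0.169. Add prey in this order while the next type's profitability exceeds the intake rate on those already taken.
Rate on top 1: 0.4984. deep corollas: 3.58 > 0.4984 → include.
Rate on top 2: 0.912. comfrey flowers: 2.71 > 0.912 → include.
Rate on top 3: 1.021. shallow corollas: 1.87 > 1.021 → include.
Rate on top 4: 1.282. clover heads: 0.169 < 1.282 → exclude; stop.
Optimal diet: lavender spikes, deep corollas, comfrey flowers, shallow corollas — 4 of 5 types.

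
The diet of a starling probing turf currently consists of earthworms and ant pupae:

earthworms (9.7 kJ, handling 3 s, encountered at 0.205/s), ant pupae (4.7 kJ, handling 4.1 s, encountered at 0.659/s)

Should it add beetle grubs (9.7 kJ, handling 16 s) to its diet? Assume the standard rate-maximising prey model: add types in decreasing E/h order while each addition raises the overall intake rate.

No

Current rate: (0.205×9.7 + 0.659×4.7)/(1 + 0.205×3 + 0.659×4.1) = 1.178 kJ/s.
beetle grubs: E/h = 9.7/16 = 0.6062 kJ/s.
0.6062 < 1.178, so adding beetle grubs would lower the average — exclude it.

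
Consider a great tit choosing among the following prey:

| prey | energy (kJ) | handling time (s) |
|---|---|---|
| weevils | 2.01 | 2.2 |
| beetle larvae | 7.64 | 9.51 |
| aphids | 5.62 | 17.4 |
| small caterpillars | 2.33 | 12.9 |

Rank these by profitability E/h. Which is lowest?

small caterpillars

In descending order of E/h:
weevils: 2.01/2.2 = 0.914 kJ/s
beetle larvae: 7.64/9.51 = 0.803 kJ/s
aphids: 5.62/17.4 = 0.323 kJ/s
small caterpillars: 2.33/12.9 = 0.181 kJ/s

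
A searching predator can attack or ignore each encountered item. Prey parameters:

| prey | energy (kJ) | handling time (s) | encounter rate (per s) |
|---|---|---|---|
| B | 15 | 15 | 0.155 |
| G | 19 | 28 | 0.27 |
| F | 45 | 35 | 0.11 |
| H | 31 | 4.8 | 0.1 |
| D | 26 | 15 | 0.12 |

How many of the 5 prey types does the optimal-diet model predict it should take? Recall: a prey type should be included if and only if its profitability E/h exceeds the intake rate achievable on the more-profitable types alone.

Profitabilities (E/h, kJ/s): H 6.46, D 1.73, F 1.29, B 1, G 0.679. Add prey in this order while the next type's profitability exceeds the intake rate on those already taken.
Rate on top 1: 2.095. D: 1.73 < 2.095 → exclude; stop.
Optimal diet: H — 1 of 5 types.

1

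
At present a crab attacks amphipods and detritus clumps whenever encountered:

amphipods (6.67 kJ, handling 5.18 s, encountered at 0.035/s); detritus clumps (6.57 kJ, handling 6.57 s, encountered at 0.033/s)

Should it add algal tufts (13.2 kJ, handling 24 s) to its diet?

On amphipods and detritus clumps alone, R = ΣλE/(1+Σλh) = 0.4503/1.398 = 0.322 kJ/s.
algal tufts: E/h = 13.2/24 = 0.55 kJ/s.
Since 0.55 > R, including algal tufts increases the long-run rate.

Yes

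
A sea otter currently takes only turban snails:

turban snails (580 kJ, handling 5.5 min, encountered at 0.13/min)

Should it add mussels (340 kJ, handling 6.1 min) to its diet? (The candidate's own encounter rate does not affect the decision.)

Yes

Intake rate on the current diet: R = (0.13×580) / (1 + 0.13×5.5) = 75.4/1.715 = 43.97 kJ/min.
Profitability of mussels: 340/6.1 = 55.74 kJ/min.
55.74 > 43.97, so adding mussels raises the average — include it.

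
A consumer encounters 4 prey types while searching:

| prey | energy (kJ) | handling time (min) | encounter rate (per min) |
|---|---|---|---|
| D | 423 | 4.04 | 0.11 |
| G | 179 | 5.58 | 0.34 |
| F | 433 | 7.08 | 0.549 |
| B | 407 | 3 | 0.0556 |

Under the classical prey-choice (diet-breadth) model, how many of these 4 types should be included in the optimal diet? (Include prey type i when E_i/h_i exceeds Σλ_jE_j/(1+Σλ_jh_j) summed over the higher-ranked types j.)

Profitabilities (E/h, kJ/min): B 136, D 105, F 61.2, G 32.1. Add prey in this order while the next type's profitability exceeds the intake rate on those already taken.
Rate on top 1: 19.39. D: 105 > 19.39 → include.
Rate on top 2: 42.92. F: 61.2 > 42.92 → include.
Rate on top 3: 55.81. G: 32.1 < 55.81 → exclude; stop.
Optimal diet: B, D, F — 3 of 4 types.

3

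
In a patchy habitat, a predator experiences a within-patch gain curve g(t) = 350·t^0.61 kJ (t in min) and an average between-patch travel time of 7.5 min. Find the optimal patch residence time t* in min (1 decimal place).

11.7 min

By the marginal value theorem, leave when the instantaneous gain rate g'(t) equals the habitat-wide average g(t)/(T + t).
g'(t) = 0.61·350·t^-0.39. Setting 0.61·350·t^-0.39 = 350·t^0.61/(7.5+t) gives 0.61(7.5+t) = t, so 0.39·t = 0.61×7.5.
t* = 0.61×7.5/0.39 = 11.73 min.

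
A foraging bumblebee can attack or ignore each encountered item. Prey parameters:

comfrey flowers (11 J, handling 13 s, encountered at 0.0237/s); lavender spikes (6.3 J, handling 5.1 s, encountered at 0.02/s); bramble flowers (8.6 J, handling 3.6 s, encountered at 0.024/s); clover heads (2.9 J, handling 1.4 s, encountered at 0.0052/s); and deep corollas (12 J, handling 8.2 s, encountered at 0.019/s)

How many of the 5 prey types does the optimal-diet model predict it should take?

5

Profitabilities (E/h, J/s): bramble flowers 2.39, clover heads 2.07, deep corollas 1.46, lavender spikes 1.24, comfrey flowers 0.846. Add prey in this order while the next type's profitability exceeds the intake rate on those already taken.
Rate on top 1: 0.19. clover heads: 2.07 > 0.19 → include.
Rate on top 2: 0.2025. deep corollas: 1.46 > 0.2025 → include.
Rate on top 3: 0.3597. lavender spikes: 1.24 > 0.3597 → include.
Rate on top 4: 0.4258. comfrey flowers: 0.846 > 0.4258 → include.
Optimal diet: bramble flowers, clover heads, deep corollas, lavender spikes, comfrey flowers — 5 of 5 types.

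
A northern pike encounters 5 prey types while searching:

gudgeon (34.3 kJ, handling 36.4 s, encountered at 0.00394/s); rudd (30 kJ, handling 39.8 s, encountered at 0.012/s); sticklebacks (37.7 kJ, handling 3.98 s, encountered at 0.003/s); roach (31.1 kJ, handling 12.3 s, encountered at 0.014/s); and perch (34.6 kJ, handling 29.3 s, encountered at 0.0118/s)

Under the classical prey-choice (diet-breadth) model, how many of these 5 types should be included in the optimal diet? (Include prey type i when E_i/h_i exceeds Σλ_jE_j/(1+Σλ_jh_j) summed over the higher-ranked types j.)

Profitabilities (E/h, kJ/s): sticklebacks 9.47, roach 2.53, perch 1.18, gudgeon 0.942, rudd 0.754. Add prey in this order while the next type's profitability exceeds the intake rate on those already taken.
Rate on top 1: 0.1118. roach: 2.53 > 0.1118 → include.
Rate on top 2: 0.4632. perch: 1.18 > 0.4632 → include.
Rate on top 3: 0.6254. gudgeon: 0.942 > 0.6254 → include.
Rate on top 4: 0.6526. rudd: 0.754 > 0.6526 → include.
Optimal diet: sticklebacks, roach, perch, gudgeon, rudd — 5 of 5 types.

5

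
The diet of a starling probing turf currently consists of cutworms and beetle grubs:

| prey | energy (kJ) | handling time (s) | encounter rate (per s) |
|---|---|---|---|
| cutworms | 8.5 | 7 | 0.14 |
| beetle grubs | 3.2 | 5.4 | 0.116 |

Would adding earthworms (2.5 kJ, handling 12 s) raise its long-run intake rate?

On cutworms and beetle grubs alone, R = ΣλE/(1+Σλh) = 1.561/2.606 = 0.599 kJ/s.
Profitability of earthworms: 2.5/12 = 0.2083 kJ/s.
Since 0.2083 < R, time spent handling earthworms is better spent searching.

No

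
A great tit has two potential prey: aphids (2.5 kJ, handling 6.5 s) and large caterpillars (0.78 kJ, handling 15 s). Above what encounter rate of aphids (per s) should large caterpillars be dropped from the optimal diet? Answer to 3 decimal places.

At the threshold, the rate on aphids alone equals the profitability of large caterpillars: λ·2.5/(1 + λ·6.5) = 0.78/15 = 0.052.
Rearranging, λ(2.5 − 0.052×6.5) = 0.052, so λ = 0.052/2.162 = 0.02405 per s.

0.024 per s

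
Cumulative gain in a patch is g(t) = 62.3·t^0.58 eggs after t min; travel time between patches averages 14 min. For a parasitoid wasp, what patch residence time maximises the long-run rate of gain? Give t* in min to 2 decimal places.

19.33 min

Maximise g(t)/(T+t): set derivative to zero → g'(t)(T+t) = g(t).
g'(t) = 0.58·62.3·t^-0.42. Setting 0.58·62.3·t^-0.42 = 62.3·t^0.58/(14+t) gives 0.58(14+t) = t, so 0.42·t = 0.58×14.
t* = 0.58×14/0.42 = 19.33 min.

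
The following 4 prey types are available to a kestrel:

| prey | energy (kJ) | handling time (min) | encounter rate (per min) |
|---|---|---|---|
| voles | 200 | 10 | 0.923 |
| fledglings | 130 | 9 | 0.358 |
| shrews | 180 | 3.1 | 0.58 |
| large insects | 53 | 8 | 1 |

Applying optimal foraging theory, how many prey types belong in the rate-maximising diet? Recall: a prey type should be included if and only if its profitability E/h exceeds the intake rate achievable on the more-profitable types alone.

1

Rank by E/h (kJ/min): shrews 58.1, voles 20, fledglings 14.4, large insects 6.62. Include each in turn until the next type's E/h falls below the running intake rate.
Rate on top 1: 37.31. voles: 20 < 37.31 → exclude; stop.
Optimal diet: shrews — 1 of 4 types.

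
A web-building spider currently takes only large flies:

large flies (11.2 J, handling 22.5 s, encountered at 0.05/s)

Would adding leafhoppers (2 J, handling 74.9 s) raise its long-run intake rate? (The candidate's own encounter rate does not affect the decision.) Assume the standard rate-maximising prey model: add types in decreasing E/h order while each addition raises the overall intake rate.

On large flies alone, R = ΣλE/(1+Σλh) = 0.56/2.125 = 0.2635 J/s.
leafhoppers: E/h = 2/74.9 = 0.0267 J/s.
Since 0.0267 < R, time spent handling leafhoppers is better spent searching.

No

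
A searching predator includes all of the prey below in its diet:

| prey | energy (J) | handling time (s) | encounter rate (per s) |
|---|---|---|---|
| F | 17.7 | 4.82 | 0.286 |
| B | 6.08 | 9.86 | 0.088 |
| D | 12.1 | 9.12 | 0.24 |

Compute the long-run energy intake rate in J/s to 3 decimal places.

Energy encountered per unit search time: 0.286×17.7 + 0.088×6.08 + 0.24×12.1 = 8.501 J/s.
Handling time per unit search time: 0.286×4.82 + 0.088×9.86 + 0.24×9.12 = 4.435.
Rate = 8.501/(1 + 4.435) = 1.564 J/s.

1.564 J/s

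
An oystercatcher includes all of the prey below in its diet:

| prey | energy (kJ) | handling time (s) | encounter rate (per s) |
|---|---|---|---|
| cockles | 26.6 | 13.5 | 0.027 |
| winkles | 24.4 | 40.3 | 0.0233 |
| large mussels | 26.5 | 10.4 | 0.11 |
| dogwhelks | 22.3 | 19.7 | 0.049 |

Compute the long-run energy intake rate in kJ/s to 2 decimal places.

1.20 kJ/s

Energy encountered per unit search time: 0.027×26.6 + 0.0233×24.4 + 0.11×26.5 + 0.049×22.3 = 5.294 kJ/s.
Handling time per unit search time: 0.027×13.5 + 0.0233×40.3 + 0.11×10.4 + 0.049×19.7 = 3.413.
Rate = 5.294/(1 + 3.413) = 1.2 kJ/s.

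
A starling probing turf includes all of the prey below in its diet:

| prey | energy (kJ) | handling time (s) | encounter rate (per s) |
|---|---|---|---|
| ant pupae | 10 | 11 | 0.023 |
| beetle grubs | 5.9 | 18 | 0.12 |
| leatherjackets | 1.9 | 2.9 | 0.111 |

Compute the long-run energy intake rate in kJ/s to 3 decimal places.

0.308 kJ/s

R = Σλ_iE_i / (1 + Σλ_ih_i)
Numerator: 0.023×10 + 0.12×5.9 + 0.111×1.9 = 1.149
Denominator: 1 + 0.023×11 + 0.12×18 + 0.111×2.9 = 3.735
R = 1.149/3.735 = 0.3076 kJ/s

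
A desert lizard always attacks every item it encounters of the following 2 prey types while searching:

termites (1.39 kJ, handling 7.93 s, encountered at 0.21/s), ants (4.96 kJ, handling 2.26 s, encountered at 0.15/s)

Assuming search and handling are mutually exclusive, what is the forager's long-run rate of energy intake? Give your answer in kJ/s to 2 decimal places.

0.34 kJ/s

R = Σλ_iE_i / (1 + Σλ_ih_i)
Numerator: 0.21×1.39 + 0.15×4.96 = 1.036
Denominator: 1 + 0.21×7.93 + 0.15×2.26 = 3.004
R = 1.036/3.004 = 0.3448 kJ/s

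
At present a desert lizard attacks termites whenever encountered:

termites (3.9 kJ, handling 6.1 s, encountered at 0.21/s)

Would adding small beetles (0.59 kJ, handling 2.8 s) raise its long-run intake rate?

No

On termites alone, R = ΣλE/(1+Σλh) = 0.819/2.281 = 0.3591 kJ/s.
Profitability of small beetles: 0.59/2.8 = 0.2107 kJ/s.
0.2107 < 0.3591, so adding small beetles would lower the average — exclude it.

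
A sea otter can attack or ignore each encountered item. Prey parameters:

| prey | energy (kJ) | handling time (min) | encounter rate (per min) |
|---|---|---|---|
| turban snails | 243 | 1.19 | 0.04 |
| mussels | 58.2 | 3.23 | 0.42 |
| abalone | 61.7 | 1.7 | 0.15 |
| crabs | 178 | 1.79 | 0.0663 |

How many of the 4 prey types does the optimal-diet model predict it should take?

Rank by E/h (kJ/min): turban snails 204, crabs 99.4, abalone 36.3, mussels 18. Include each in turn until the next type's E/h falls below the running intake rate.
Rate on top 1: 9.278. crabs: 99.4 > 9.278 → include.
Rate on top 2: 18.45. abalone: 36.3 > 18.45 → include.
Rate on top 3: 21.65. mussels: 18 < 21.65 → exclude; stop.
Optimal diet: turban snails, crabs, abalone — 3 of 4 types.

3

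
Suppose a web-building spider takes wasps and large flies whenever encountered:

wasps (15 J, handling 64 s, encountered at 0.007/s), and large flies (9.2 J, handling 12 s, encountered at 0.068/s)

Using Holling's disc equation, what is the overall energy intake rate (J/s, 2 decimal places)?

0.32 J/s

Energy encountered per unit search time: 0.007×15 + 0.068×9.2 = 0.7306 J/s.
Handling time per unit search time: 0.007×64 + 0.068×12 = 1.264.
Rate = 0.7306/(1 + 1.264) = 0.3227 J/s.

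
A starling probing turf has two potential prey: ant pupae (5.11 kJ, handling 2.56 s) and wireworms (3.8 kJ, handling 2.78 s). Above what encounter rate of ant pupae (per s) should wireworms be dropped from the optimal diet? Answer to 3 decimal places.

0.849 per s

Drop wireworms once their profitability E₂/h₂ falls below the rate achievable on ant pupae alone: E₂/h₂ = λE₁/(1 + λh₁).
Solve for λ: λE₁h₂ = E₂(1 + λh₁) → λ(E₁h₂ − E₂h₁) = E₂ → λ = E₂/(E₁h₂ − E₂h₁).
λ = 3.8/(5.11×2.78 − 3.8×2.56) = 3.8/4.478 = 0.8486 per s.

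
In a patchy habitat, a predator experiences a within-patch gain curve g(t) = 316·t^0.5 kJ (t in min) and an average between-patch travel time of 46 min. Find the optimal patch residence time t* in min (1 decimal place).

Optimal t* satisfies g'(t*) = g(t*)/(T + t*).
g'(t) = 0.5·316·t^-0.5. Setting 0.5·316·t^-0.5 = 316·t^0.5/(46+t) gives 0.5(46+t) = t, so 0.50·t = 0.5×46.
t* = 0.5×46/0.50 = 46 min.

46.0 min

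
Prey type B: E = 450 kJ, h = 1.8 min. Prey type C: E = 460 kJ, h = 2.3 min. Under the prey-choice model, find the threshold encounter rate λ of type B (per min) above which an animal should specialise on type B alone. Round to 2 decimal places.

Drop type C once their profitability E₂/h₂ falls below the rate achievable on type B alone: E₂/h₂ = λE₁/(1 + λh₁).
Solve for λ: λE₁h₂ = E₂(1 + λh₁) → λ(E₁h₂ − E₂h₁) = E₂ → λ = E₂/(E₁h₂ − E₂h₁).
λ = 460/(450×2.3 − 460×1.8) = 460/207 = 2.222 per min.

2.22 per min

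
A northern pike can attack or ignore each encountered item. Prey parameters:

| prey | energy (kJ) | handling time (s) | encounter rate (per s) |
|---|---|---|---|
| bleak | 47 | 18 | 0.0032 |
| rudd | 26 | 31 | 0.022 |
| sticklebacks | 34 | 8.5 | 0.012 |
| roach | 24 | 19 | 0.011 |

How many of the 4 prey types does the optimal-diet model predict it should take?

E/h in descending order: sticklebacks 4, bleak 2.61, roach 1.26, rudd 0.839 kJ/s. The optimal diet is the largest prefix of this list for which every included type satisfies E_i/h_i > R on the types above it.
Rate on top 1: 0.3702. bleak: 2.61 > 0.3702 → include.
Rate on top 2: 0.4815. roach: 1.26 > 0.4815 → include.
Rate on top 3: 0.6009. rudd: 0.839 > 0.6009 → include.
Optimal diet: sticklebacks, bleak, roach, rudd — 4 of 4 types.

4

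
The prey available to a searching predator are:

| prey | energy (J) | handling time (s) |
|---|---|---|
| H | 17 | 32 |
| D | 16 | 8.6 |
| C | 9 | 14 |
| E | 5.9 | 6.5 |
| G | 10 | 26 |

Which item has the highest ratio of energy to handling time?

D

Profitability E/h (J/s): H = 17/32 = 0.531, D = 16/8.6 = 1.86, C = 9/14 = 0.643, E = 5.9/6.5 = 0.908, G = 10/26 = 0.385.
Ranked: D > E > C > H > G.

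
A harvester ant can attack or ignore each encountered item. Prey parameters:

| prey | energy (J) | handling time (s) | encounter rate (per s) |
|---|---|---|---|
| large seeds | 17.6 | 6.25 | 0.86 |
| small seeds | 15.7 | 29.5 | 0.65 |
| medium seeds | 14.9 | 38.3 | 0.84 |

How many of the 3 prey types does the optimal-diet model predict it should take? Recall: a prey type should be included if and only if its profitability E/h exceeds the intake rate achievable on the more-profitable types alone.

1

Profitabilities (E/h, J/s): large seeds 2.82, small seeds 0.532, medium seeds 0.389. Add prey in this order while the next type's profitability exceeds the intake rate on those already taken.
Rate on top 1: 2.374. small seeds: 0.532 < 2.374 → exclude; stop.
Optimal diet: large seeds — 1 of 3 types.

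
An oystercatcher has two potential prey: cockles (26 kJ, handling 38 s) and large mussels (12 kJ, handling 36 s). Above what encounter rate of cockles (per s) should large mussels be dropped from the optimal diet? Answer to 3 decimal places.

The zero-one rule: include large mussels iff E₂/h₂ > λE₁/(1+λh₁). Equality gives the switch point.
λE₁h₂ = E₂ + λE₂h₁ ⇒ λ = E₂/(E₁h₂ − E₂h₁) = 12/(936 − 456) = 0.025 per s.

0.025 per s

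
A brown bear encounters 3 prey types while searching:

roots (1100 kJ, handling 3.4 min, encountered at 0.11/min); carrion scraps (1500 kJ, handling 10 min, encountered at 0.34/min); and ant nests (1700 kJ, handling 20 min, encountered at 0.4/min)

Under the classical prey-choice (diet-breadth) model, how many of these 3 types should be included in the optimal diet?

Rank by E/h (kJ/min): roots 324, carrion scraps 150, ant nests 85. Include each in turn until the next type's E/h falls below the running intake rate.
Rate on top 1: 88.06. carrion scraps: 150 > 88.06 → include.
Rate on top 2: 132.2. ant nests: 85 < 132.2 → exclude; stop.
Optimal diet: roots, carrion scraps — 2 of 3 types.

2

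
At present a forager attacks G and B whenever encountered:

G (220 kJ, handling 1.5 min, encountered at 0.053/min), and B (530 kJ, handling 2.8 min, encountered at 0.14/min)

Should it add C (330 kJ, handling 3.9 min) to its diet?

On G and B alone, R = ΣλE/(1+Σλh) = 85.86/1.472 = 58.35 kJ/min.
Profitability of C: 330/3.9 = 84.62 kJ/min.
Since 84.62 > R, including C increases the long-run rate.

Yes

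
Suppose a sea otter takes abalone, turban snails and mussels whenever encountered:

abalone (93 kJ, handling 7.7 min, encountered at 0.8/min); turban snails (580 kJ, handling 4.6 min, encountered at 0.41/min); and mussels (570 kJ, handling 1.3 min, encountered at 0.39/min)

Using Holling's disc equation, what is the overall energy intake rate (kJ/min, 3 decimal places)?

Energy encountered per unit search time: 0.8×93 + 0.41×580 + 0.39×570 = 534.5 kJ/min.
Handling time per unit search time: 0.8×7.7 + 0.41×4.6 + 0.39×1.3 = 8.553.
Rate = 534.5/(1 + 8.553) = 55.95 kJ/min.

55.951 kJ/min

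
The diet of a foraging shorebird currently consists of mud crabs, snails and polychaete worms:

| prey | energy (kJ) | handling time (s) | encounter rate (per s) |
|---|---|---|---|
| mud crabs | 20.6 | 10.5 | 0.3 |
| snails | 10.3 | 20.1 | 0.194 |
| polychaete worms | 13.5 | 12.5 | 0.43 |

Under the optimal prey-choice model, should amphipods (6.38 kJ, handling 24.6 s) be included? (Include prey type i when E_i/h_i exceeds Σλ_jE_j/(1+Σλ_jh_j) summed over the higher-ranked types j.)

No

Intake rate on the current diet: R = (0.3×20.6 + 0.194×10.3 + 0.43×13.5) / (1 + 0.3×10.5 + 0.194×20.1 + 0.43×12.5) = 13.98/13.42 = 1.042 kJ/s.
amphipods: E/h = 6.38/24.6 = 0.2593 kJ/s.
0.2593 < 1.042, so adding amphipods would lower the average — exclude it.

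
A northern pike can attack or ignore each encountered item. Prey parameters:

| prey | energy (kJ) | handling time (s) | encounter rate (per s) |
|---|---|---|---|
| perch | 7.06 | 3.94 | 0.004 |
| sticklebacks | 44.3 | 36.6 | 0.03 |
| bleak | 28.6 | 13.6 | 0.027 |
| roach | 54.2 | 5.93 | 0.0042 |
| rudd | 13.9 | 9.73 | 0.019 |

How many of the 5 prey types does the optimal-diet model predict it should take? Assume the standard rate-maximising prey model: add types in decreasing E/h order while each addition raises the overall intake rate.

5

Rank by E/h (kJ/s): roach 9.14, bleak 2.1, perch 1.79, rudd 1.43, sticklebacks 1.21. Include each in turn until the next type's E/h falls below the running intake rate.
Rate on top 1: 0.2221. bleak: 2.1 > 0.2221 → include.
Rate on top 2: 0.7182. perch: 1.79 > 0.7182 → include.
Rate on top 3: 0.7302. rudd: 1.43 > 0.7302 → include.
Rate on top 4: 0.8113. sticklebacks: 1.21 > 0.8113 → include.
Optimal diet: roach, bleak, perch, rudd, sticklebacks — 5 of 5 types.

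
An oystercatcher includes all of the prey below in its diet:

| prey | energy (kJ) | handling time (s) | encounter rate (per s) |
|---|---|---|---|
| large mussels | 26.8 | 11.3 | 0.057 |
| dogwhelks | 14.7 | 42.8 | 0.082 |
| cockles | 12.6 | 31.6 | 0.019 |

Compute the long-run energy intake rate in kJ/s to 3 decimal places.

R = Σλ_iE_i / (1 + Σλ_ih_i)
Numerator: 0.057×26.8 + 0.082×14.7 + 0.019×12.6 = 2.972
Denominator: 1 + 0.057×11.3 + 0.082×42.8 + 0.019×31.6 = 5.754
R = 2.972/5.754 = 0.5166 kJ/s

0.517 kJ/s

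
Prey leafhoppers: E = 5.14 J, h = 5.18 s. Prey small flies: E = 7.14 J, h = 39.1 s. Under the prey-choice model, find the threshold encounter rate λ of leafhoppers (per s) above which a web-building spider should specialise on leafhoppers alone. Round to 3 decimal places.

0.044 per s

At the threshold, the rate on leafhoppers alone equals the profitability of small flies: λ·5.14/(1 + λ·5.18) = 7.14/39.1 = 0.1826.
Rearranging, λ(5.14 − 0.1826×5.18) = 0.1826, so λ = 0.1826/4.194 = 0.04354 per s.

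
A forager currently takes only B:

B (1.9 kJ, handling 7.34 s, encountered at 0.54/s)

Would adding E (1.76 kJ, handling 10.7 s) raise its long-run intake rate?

Intake rate on the current diet: R = (0.54×1.9) / (1 + 0.54×7.34) = 1.026/4.964 = 0.2067 kJ/s.
Profitability of E: 1.76/10.7 = 0.1645 kJ/s.
Since 0.1645 < R, time spent handling E is better spent searching.

No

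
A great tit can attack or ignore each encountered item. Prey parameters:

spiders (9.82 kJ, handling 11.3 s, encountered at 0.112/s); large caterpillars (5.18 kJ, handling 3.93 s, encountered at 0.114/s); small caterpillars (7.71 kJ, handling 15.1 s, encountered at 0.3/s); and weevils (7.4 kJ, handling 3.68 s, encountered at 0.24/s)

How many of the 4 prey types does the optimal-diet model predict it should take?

2

Rank by E/h (kJ/s): weevils 2.01, large caterpillars 1.32, spiders 0.869, small caterpillars 0.511. Include each in turn until the next type's E/h falls below the running intake rate.
Rate on top 1: 0.9431. large caterpillars: 1.32 > 0.9431 → include.
Rate on top 2: 1.015. spiders: 0.869 < 1.015 → exclude; stop.
Optimal diet: weevils, large caterpillars — 2 of 4 types.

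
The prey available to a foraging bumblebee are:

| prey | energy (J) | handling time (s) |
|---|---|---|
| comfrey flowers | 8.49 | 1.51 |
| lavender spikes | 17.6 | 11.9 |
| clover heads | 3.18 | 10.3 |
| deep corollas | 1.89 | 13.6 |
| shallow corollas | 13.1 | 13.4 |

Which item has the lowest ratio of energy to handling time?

Profitability E/h (J/s): comfrey flowers = 8.49/1.51 = 5.62, lavender spikes = 17.6/11.9 = 1.48, clover heads = 3.18/10.3 = 0.309, deep corollas = 1.89/13.6 = 0.139, shallow corollas = 13.1/13.4 = 0.978.
Ranked: comfrey flowers > lavender spikes > shallow corollas > clover heads > deep corollas.

deep corollas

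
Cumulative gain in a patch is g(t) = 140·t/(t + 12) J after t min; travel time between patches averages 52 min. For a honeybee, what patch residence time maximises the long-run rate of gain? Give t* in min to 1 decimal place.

25.0 min

Maximise g(t)/(T+t): set derivative to zero → g'(t)(T+t) = g(t).
g'(t) = 140·12/(t + 12)². Setting 140·12/(t+12)² = 140t/[(t+12)(52+t)] gives 12(52+t) = t(t+12), so t² = 12×52 = 624.
t* = √624 = 24.98 min.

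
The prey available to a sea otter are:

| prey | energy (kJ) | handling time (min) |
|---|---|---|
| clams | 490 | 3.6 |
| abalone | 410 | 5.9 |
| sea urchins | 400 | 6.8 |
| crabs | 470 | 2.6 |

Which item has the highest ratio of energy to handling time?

In descending order of E/h:
crabs: 470/2.6 = 181 kJ/min
clams: 490/3.6 = 136 kJ/min
abalone: 410/5.9 = 69.5 kJ/min
sea urchins: 400/6.8 = 58.8 kJ/min

crabs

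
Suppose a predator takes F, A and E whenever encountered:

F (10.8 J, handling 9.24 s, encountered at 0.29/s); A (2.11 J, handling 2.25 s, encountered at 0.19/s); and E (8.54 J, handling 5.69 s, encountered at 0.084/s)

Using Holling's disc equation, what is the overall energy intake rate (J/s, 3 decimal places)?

0.927 J/s

Energy encountered per unit search time: 0.29×10.8 + 0.19×2.11 + 0.084×8.54 = 4.25 J/s.
Handling time per unit search time: 0.29×9.24 + 0.19×2.25 + 0.084×5.69 = 3.585.
Rate = 4.25/(1 + 3.585) = 0.927 J/s.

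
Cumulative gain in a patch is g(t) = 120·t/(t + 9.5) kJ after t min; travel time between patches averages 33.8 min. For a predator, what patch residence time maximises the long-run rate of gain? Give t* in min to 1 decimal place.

17.9 min

By the marginal value theorem, leave when the instantaneous gain rate g'(t) equals the habitat-wide average g(t)/(T + t).
g'(t) = 120·9.5/(t + 9.5)². Setting 120·9.5/(t+9.5)² = 120t/[(t+9.5)(33.8+t)] gives 9.5(33.8+t) = t(t+9.5), so t² = 9.5×33.8 = 321.1.
t* = √321.1 = 17.92 min.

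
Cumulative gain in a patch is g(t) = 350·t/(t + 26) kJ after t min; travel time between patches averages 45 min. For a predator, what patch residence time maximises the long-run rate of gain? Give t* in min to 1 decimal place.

34.2 min

By the marginal value theorem, leave when the instantaneous gain rate g'(t) equals the habitat-wide average g(t)/(T + t).
g'(t) = 350·26/(t + 26)². Setting 350·26/(t+26)² = 350t/[(t+26)(45+t)] gives 26(45+t) = t(t+26), so t² = 26×45 = 1170.
t* = √1170 = 34.21 min.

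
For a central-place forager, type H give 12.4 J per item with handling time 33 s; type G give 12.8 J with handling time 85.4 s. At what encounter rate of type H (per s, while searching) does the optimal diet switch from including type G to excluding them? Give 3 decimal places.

At the threshold, the rate on type H alone equals the profitability of type G: λ·12.4/(1 + λ·33) = 12.8/85.4 = 0.1499.
Rearranging, λ(12.4 − 0.1499×33) = 0.1499, so λ = 0.1499/7.454 = 0.02011 per s.

0.020 per s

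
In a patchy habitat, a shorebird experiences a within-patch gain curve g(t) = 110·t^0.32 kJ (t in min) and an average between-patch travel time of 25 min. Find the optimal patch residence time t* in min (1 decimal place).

Maximise g(t)/(T+t): set derivative to zero → g'(t)(T+t) = g(t).
g'(t) = 0.32·110·t^-0.68. Setting 0.32·110·t^-0.68 = 110·t^0.32/(25+t) gives 0.32(25+t) = t, so 0.68·t = 0.32×25.
t* = 0.32×25/0.68 = 11.76 min.

11.8 min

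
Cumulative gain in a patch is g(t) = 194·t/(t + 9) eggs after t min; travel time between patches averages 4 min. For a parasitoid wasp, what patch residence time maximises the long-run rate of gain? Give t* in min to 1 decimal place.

6.0 min

Optimal t* satisfies g'(t*) = g(t*)/(T + t*).
g'(t) = 194·9/(t + 9)². Setting 194·9/(t+9)² = 194t/[(t+9)(4+t)] gives 9(4+t) = t(t+9), so t² = 9×4 = 36.
t* = √36 = 6 min.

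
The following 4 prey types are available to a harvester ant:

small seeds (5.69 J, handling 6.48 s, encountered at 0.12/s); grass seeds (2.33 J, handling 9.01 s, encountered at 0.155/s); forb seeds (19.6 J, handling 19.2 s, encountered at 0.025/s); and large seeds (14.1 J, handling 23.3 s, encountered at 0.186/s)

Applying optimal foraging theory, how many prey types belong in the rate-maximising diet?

Rank by E/h (J/s): forb seeds 1.02, small seeds 0.878, large seeds 0.605, grass seeds 0.259. Include each in turn until the next type's E/h falls below the running intake rate.
Rate on top 1: 0.3311. small seeds: 0.878 > 0.3311 → include.
Rate on top 2: 0.5195. large seeds: 0.605 > 0.5195 → include.
Rate on top 3: 0.5758. grass seeds: 0.259 < 0.5758 → exclude; stop.
Optimal diet: forb seeds, small seeds, large seeds — 3 of 4 types.

3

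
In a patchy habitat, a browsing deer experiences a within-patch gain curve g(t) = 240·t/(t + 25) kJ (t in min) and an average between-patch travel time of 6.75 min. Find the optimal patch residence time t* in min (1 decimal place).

13.0 min

Maximise g(t)/(T+t): set derivative to zero → g'(t)(T+t) = g(t).
g'(t) = 240·25/(t + 25)². Setting 240·25/(t+25)² = 240t/[(t+25)(6.75+t)] gives 25(6.75+t) = t(t+25), so t² = 25×6.75 = 168.8.
t* = √168.8 = 12.99 min.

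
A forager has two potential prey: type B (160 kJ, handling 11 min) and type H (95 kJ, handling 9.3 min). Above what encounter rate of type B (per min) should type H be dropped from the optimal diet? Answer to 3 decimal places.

The zero-one rule: include type H iff E₂/h₂ > λE₁/(1+λh₁). Equality gives the switch point.
λE₁h₂ = E₂ + λE₂h₁ ⇒ λ = E₂/(E₁h₂ − E₂h₁) = 95/(1488 − 1045) = 0.2144 per min.

0.214 per min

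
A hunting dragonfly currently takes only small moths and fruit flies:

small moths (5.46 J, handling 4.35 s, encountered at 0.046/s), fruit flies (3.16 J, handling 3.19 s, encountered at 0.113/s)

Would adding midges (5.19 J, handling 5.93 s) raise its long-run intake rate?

Yes

Current rate: (0.046×5.46 + 0.113×3.16)/(1 + 0.046×4.35 + 0.113×3.19) = 0.3898 J/s.
Profitability of midges: 5.19/5.93 = 0.8752 J/s.
0.8752 > 0.3898, so adding midges raises the average — include it.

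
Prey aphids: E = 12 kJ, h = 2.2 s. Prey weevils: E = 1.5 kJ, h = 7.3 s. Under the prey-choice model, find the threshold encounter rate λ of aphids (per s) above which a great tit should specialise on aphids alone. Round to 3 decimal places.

0.018 per s

At the threshold, the rate on aphids alone equals the profitability of weevils: λ·12/(1 + λ·2.2) = 1.5/7.3 = 0.2055.
Rearranging, λ(12 − 0.2055×2.2) = 0.2055, so λ = 0.2055/11.55 = 0.01779 per s.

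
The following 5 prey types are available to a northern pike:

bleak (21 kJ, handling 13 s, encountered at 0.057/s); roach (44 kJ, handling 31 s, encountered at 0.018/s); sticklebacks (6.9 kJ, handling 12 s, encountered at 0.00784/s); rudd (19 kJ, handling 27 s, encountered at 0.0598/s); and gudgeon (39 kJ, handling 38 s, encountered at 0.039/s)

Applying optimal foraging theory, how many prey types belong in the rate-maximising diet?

3

E/h in descending order: bleak 1.62, roach 1.42, gudgeon 1.03, rudd 0.704, sticklebacks 0.575 kJ/s. The optimal diet is the largest prefix of this list for which every included type satisfies E_i/h_i > R on the types above it.
Rate on top 1: 0.6875. roach: 1.42 > 0.6875 → include.
Rate on top 2: 0.8652. gudgeon: 1.03 > 0.8652 → include.
Rate on top 3: 0.9283. rudd: 0.704 < 0.9283 → exclude; stop.
Optimal diet: bleak, roach, gudgeon — 3 of 5 types.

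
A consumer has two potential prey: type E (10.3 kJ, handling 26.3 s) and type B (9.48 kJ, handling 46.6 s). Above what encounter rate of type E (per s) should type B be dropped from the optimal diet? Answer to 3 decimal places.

0.041 per s

Drop type B once their profitability E₂/h₂ falls below the rate achievable on type E alone: E₂/h₂ = λE₁/(1 + λh₁).
Solve for λ: λE₁h₂ = E₂(1 + λh₁) → λ(E₁h₂ − E₂h₁) = E₂ → λ = E₂/(E₁h₂ − E₂h₁).
λ = 9.48/(10.3×46.6 − 9.48×26.3) = 9.48/230.7 = 0.0411 per s.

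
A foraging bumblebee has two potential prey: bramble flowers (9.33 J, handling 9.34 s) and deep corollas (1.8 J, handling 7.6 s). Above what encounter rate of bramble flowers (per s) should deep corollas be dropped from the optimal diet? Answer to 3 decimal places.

Drop deep corollas once their profitability E₂/h₂ falls below the rate achievable on bramble flowers alone: E₂/h₂ = λE₁/(1 + λh₁).
Solve for λ: λE₁h₂ = E₂(1 + λh₁) → λ(E₁h₂ − E₂h₁) = E₂ → λ = E₂/(E₁h₂ − E₂h₁).
λ = 1.8/(9.33×7.6 − 1.8×9.34) = 1.8/54.1 = 0.03327 per s.

0.033 per s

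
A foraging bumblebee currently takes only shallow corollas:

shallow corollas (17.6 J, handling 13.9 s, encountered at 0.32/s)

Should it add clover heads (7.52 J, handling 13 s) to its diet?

On shallow corollas alone, R = ΣλE/(1+Σλh) = 5.632/5.448 = 1.034 J/s.
Profitability of clover heads: 7.52/13 = 0.5785 J/s.
0.5785 < 1.034, so adding clover heads would lower the average — exclude it.

No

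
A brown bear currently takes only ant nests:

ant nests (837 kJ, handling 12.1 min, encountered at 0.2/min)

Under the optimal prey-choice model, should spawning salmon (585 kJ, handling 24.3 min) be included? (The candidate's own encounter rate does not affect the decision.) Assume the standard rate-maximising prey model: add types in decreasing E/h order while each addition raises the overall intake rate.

Current rate: (0.2×837)/(1 + 0.2×12.1) = 48.95 kJ/min.
Profitability of spawning salmon: 585/24.3 = 24.07 kJ/min.
24.07 < 48.95, so adding spawning salmon would lower the average — exclude it.

No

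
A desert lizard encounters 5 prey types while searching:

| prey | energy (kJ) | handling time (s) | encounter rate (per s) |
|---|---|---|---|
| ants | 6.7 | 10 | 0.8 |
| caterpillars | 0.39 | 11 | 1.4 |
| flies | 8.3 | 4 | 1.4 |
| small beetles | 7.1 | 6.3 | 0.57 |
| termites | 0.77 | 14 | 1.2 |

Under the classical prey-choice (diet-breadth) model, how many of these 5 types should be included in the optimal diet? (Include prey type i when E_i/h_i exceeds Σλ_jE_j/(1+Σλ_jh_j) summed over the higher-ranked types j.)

E/h in descending order: flies 2.08, small beetles 1.13, ants 0.67, termites 0.055, caterpillars 0.0355 kJ/s. The optimal diet is the largest prefix of this list for which every included type satisfies E_i/h_i > R on the types above it.
Rate on top 1: 1.761. small beetles: 1.13 < 1.761 → exclude; stop.
Optimal diet: flies — 1 of 5 types.

1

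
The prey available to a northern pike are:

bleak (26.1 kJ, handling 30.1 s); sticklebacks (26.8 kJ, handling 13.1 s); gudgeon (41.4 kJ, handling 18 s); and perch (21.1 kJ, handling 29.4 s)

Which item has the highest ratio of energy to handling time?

In descending order of E/h:
gudgeon: 41.4/18 = 2.3 kJ/s
sticklebacks: 26.8/13.1 = 2.05 kJ/s
bleak: 26.1/30.1 = 0.867 kJ/s
perch: 21.1/29.4 = 0.718 kJ/s

gudgeon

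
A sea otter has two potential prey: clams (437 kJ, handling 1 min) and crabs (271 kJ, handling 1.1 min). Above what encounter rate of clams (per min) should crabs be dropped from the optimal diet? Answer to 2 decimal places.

1.29 per min

At the threshold, the rate on clams alone equals the profitability of crabs: λ·437/(1 + λ·1) = 271/1.1 = 246.4.
Rearranging, λ(437 − 246.4×1) = 246.4, so λ = 246.4/190.6 = 1.292 per min.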